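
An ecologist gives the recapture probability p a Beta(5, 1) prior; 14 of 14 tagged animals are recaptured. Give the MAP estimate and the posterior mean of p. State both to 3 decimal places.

p_MAP = 1.000, E[p|data] = 0.950

Posterior: Beta(5+14, 1+0) = Beta(19, 1).
Since β = 1 ≤ 1 and α > 1, the Beta density is monotone increasing on [0,1]; the mode is at 1.
Mean = 19/(19+1) = 0.950.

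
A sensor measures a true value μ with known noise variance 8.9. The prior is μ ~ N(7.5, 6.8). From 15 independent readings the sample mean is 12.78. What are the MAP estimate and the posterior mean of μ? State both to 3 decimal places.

μ_MAP = 12.356, E[μ|data] = 12.356

Posterior for μ is Normal. Precision-weighted mean: (1/6.8·7.5 + 15/8.9·12.78) / (1/6.8 + 15/8.9) = 12.356.
A Normal posterior is symmetric, so mode = mean.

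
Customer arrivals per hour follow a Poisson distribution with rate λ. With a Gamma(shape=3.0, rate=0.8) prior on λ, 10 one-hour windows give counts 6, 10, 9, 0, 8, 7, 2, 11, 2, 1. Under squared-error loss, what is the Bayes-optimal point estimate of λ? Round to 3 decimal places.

Σ counts = 56. Posterior: Gamma(shape = 3.0+56 = 59.0, rate = 0.8+10 = 10.8).
Mode = (α−1)/β = 58.0/10.8 = 5.370.
Mean = α/β = 59.0/10.8 = 5.463.
Squared-error loss ⇒ the optimal estimator is the posterior mean.

5.463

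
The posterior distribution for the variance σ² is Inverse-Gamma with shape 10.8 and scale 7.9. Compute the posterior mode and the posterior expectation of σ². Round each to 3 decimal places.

posterior mode = 0.669, posterior expectation = 0.806

Mode = β/(α+1) = 7.9/11.8 = 0.669.
Mean = β/(α−1) = 7.9/9.8 = 0.806.
Mean > mode: the posterior has a right tail.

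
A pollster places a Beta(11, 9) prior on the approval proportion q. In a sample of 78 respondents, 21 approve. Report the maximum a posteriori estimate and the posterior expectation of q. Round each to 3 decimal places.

q_MAP = 0.323, E[q|data] = 0.327

Posterior: Beta(11+21, 9+57) = Beta(32, 66).
Mode = (32−1)/(32+66−2) = 31/96 = 0.323.
Mean = 32/(32+66) = 32/98 = 0.327.
Right-skewed posterior ⇒ mode < mean.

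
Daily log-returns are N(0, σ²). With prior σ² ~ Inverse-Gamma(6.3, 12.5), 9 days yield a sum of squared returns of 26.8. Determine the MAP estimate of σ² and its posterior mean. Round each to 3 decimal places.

MAP: 2.195. Posterior mean: 2.643.

Posterior: Inverse-Gamma(shape = 6.3+9/2 = 10.8, scale = 12.5+26.8/2 = 25.9).
Mode = β/(α+1) = 25.9/11.8 = 2.195.
Mean = β/(α−1) = 25.9/9.8 = 2.643.
The mean is pulled above the mode by the posterior's right skew.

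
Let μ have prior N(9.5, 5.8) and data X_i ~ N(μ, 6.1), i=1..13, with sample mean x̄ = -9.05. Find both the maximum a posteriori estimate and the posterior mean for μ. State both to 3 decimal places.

μ_MAP = -7.662, E[μ|data] = -7.662

Posterior for μ is Normal. Precision-weighted mean: (1/5.8·9.5 + 13/6.1·-9.05) / (1/5.8 + 13/6.1) = -7.662.
A Normal posterior is symmetric, so mode = mean.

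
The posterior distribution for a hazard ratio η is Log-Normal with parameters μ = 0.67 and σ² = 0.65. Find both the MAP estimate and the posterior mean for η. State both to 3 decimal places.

MAP estimate = 1.020, posterior mean = 2.705

Mode = exp(μ − σ²) = exp(0.02) = 1.020.
Mean = exp(μ + σ²/2) = exp(0.995) = 2.705.
Right-skewed posterior ⇒ mode < mean.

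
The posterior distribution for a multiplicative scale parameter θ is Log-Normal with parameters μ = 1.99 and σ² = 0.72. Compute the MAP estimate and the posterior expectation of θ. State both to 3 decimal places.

θ_MAP = 3.561, E[θ|data] = 10.486

Mode = exp(μ − σ²) = exp(1.27) = 3.561.
Mean = exp(μ + σ²/2) = exp(2.350) = 10.486.
Right-skewed posterior ⇒ mode < mean.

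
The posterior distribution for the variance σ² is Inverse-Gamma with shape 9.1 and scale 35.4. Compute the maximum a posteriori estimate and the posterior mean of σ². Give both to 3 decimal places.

σ²_MAP = 3.505, E[σ²|data] = 4.370

Mode = β/(α+1) = 35.4/10.1 = 3.505.
Mean = β/(α−1) = 35.4/8.1 = 4.370.
The mean is pulled above the mode by the posterior's right skew.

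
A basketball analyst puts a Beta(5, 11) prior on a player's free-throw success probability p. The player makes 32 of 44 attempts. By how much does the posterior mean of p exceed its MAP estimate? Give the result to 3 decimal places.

-0.004

Posterior: Beta(5+32, 11+12) = Beta(37, 23).
Mode = (37−1)/(37+23−2) = 36/58 = 0.621.
Mean = 37/(37+23) = 37/60 = 0.617.
Difference = 0.617 − 0.621 = -0.004.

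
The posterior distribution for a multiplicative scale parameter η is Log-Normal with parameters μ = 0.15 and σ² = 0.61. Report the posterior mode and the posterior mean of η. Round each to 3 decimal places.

Mode = exp(μ − σ²) = exp(-0.46) = 0.631.
Mean = exp(μ + σ²/2) = exp(0.455) = 1.576.

MAP = 0.631; posterior mean = 1.576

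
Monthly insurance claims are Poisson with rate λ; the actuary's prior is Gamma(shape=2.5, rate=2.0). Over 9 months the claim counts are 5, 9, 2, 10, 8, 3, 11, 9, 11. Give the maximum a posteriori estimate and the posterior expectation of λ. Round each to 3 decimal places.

MAP = 6.318, posterior mean = 6.409

Σ counts = 68. Posterior: Gamma(shape = 2.5+68 = 70.5, rate = 2.0+9 = 11.0).
Mode = (α−1)/β = 69.5/11.0 = 6.318.
Mean = α/β = 70.5/11.0 = 6.409.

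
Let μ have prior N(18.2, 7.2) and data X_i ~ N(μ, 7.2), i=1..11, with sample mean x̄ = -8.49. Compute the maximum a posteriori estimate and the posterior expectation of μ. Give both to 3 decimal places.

MAP = -6.266; posterior mean = -6.266

Posterior for μ is Normal. Precision-weighted mean: (1/7.2·18.2 + 11/7.2·-8.49) / (1/7.2 + 11/7.2) = -6.266.
A Normal posterior is symmetric, so mode = mean.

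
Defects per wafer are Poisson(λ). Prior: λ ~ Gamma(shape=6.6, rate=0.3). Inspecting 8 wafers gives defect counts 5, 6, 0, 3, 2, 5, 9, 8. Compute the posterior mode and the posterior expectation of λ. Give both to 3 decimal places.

Σ counts = 38. Posterior: Gamma(shape = 6.6+38 = 44.6, rate = 0.3+8 = 8.3).
Mode = (α−1)/β = 43.6/8.3 = 5.253.
Mean = α/β = 44.6/8.3 = 5.373.

MAP = 5.253; posterior mean = 5.373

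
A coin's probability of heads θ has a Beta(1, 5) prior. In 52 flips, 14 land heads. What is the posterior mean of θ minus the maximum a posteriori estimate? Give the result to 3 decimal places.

Posterior: Beta(1+14, 5+38) = Beta(15, 43).
Mode = (15−1)/(15+43−2) = 14/56 = 0.250.
Mean = 15/(15+43) = 15/58 = 0.259.
Difference = 0.259 − 0.250 = 0.009.

0.009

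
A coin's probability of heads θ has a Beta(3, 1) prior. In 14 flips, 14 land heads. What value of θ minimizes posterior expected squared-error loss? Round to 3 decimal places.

0.944

Posterior: Beta(3+14, 1+0) = Beta(17, 1).
Since β = 1 ≤ 1 and α > 1, the Beta density is monotone increasing on [0,1]; the mode is at 1.
Mean = 17/(17+1) = 0.944.
Squared-error loss ⇒ the optimal estimator is the posterior mean.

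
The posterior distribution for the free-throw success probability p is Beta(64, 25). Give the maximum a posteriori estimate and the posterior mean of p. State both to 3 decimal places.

maximum a posteriori estimate = 0.724, posterior mean = 0.719

Mode = (64−1)/(64+25−2) = 63/87 = 0.724.
Mean = 64/(64+25) = 64/89 = 0.719.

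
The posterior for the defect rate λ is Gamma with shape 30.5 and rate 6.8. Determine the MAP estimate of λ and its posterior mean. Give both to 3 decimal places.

MAP = 4.338, posterior mean = 4.485

Mode = (α−1)/β = 29.5/6.8 = 4.338.
Mean = α/β = 30.5/6.8 = 4.485.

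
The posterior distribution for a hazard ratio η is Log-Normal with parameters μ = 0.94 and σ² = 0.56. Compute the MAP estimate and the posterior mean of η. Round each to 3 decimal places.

Mode = exp(μ − σ²) = exp(0.38) = 1.462.
Mean = exp(μ + σ²/2) = exp(1.220) = 3.387.

MAP estimate = 1.462, posterior mean = 3.387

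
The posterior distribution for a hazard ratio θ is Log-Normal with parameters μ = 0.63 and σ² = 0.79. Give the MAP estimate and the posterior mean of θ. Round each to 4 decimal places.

MAP: 0.8521. Posterior mean: 2.7871.

Mode = exp(μ − σ²) = exp(-0.16) = 0.8521.
Mean = exp(μ + σ²/2) = exp(1.025) = 2.7871.
The posterior is right-skewed, so the mean exceeds the mode.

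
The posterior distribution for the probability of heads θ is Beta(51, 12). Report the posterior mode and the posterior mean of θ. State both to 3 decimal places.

Mode = (51−1)/(51+12−2) = 50/61 = 0.820.
Mean = 51/(51+12) = 51/63 = 0.810.
The mean is pulled below the mode by the posterior's left skew.

MAP = 0.820, posterior mean = 0.810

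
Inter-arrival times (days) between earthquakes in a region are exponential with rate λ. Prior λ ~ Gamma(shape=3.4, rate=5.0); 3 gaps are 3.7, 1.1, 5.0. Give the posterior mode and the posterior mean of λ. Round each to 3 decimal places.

Σ times = 9.8. Posterior: Gamma(shape = 3.4+3 = 6.4, rate = 5.0+9.8 = 14.8).
Mode = (α−1)/β = 5.4/14.8 = 0.365.
Mean = α/β = 6.4/14.8 = 0.432.

posterior mode = 0.365, posterior mean = 0.432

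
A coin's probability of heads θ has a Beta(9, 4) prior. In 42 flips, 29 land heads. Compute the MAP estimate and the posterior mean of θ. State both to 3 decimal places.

MAP = 0.698, posterior mean = 0.691

Posterior: Beta(9+29, 4+13) = Beta(38, 17).
Mode = (38−1)/(38+17−2) = 37/53 = 0.698.
Mean = 38/(38+17) = 38/55 = 0.691.
Left-skewed posterior ⇒ mean < mode.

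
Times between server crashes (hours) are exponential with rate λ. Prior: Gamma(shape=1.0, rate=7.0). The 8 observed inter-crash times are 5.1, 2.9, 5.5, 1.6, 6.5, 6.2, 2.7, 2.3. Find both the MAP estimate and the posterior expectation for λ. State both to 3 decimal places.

Σ times = 32.8. Posterior: Gamma(shape = 1.0+8 = 9.0, rate = 7.0+32.8 = 39.8).
Mode = (α−1)/β = 8.0/39.8 = 0.201.
Mean = α/β = 9.0/39.8 = 0.226.
The posterior is right-skewed, so the mean exceeds the mode.

MAP: 0.201. Posterior mean: 0.226.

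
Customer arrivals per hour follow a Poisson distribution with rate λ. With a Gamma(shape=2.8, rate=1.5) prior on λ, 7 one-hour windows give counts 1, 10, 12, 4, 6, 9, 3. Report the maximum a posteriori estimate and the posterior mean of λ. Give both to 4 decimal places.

Σ counts = 45. Posterior: Gamma(shape = 2.8+45 = 47.8, rate = 1.5+7 = 8.5).
Mode = (α−1)/β = 46.8/8.5 = 5.5059.
Mean = α/β = 47.8/8.5 = 5.6235.

maximum a posteriori estimate = 5.5059, posterior mean = 5.6235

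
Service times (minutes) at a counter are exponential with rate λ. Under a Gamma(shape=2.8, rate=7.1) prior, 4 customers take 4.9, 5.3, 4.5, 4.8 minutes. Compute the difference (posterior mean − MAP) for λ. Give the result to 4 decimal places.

Σ times = 19.5. Posterior: Gamma(shape = 2.8+4 = 6.8, rate = 7.1+19.5 = 26.6).
Mode = (α−1)/β = 5.8/26.6 = 0.2180.
Mean = α/β = 6.8/26.6 = 0.2556.
Difference = 0.2556 − 0.2180 = 0.0376.

0.0376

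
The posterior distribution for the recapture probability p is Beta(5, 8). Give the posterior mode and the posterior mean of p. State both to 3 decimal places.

MAP: 0.364. Posterior mean: 0.385.

Mode = (5−1)/(5+8−2) = 4/11 = 0.364.
Mean = 5/(5+8) = 5/13 = 0.385.
The posterior is right-skewed, so the mean exceeds the mode.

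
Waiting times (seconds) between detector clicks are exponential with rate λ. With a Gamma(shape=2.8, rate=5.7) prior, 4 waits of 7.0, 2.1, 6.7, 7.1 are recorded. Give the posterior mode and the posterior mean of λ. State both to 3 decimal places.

Σ times = 22.9. Posterior: Gamma(shape = 2.8+4 = 6.8, rate = 5.7+22.9 = 28.6).
Mode = (α−1)/β = 5.8/28.6 = 0.203.
Mean = α/β = 6.8/28.6 = 0.238.

MAP = 0.203, posterior mean = 0.238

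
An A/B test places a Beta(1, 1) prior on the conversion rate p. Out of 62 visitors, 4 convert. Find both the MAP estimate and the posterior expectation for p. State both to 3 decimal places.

Posterior: Beta(1+4, 1+58) = Beta(5, 59).
Mode = (5−1)/(5+59−2) = 4/62 = 0.065.
With a flat prior the MAP equals the MLE, 4/62.
Mean = 5/(5+59) = 5/64 = 0.078.
Mean > mode: the posterior has a right tail.

MAP = 0.065; posterior mean = 0.078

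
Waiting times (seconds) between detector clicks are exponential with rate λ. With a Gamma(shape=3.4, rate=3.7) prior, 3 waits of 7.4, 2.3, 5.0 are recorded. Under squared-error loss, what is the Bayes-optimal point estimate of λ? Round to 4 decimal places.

0.3478

Σ times = 14.7. Posterior: Gamma(shape = 3.4+3 = 6.4, rate = 3.7+14.7 = 18.4).
Mode = (α−1)/β = 5.4/18.4 = 0.2935.
Mean = α/β = 6.4/18.4 = 0.3478.
Squared-error loss ⇒ the optimal estimator is the posterior mean.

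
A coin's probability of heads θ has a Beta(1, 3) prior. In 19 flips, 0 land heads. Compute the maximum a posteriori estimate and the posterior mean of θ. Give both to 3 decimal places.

Posterior: Beta(1+0, 3+19) = Beta(1, 22).
Since α = 1 ≤ 1 and β > 1, the Beta density is monotone decreasing on [0,1]; the mode is at 0.
Mean = 1/(1+22) = 0.043.
Right-skewed posterior ⇒ mode < mean.

MAP = 0.000, posterior mean = 0.043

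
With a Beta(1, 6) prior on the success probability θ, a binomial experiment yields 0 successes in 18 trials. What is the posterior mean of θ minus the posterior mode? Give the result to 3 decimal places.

Posterior: Beta(1+0, 6+18) = Beta(1, 24).
Since α = 1 ≤ 1 and β > 1, the Beta density is monotone decreasing on [0,1]; the mode is at 0.
Mean = 1/(1+24) = 0.040.
Difference = 0.040 − 0.000 = 0.040.

0.040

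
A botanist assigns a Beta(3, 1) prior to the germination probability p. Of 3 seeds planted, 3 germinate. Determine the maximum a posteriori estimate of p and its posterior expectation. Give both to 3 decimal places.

maximum a posteriori estimate = 1.000, posterior expectation = 0.857

Posterior: Beta(3+3, 1+0) = Beta(6, 1).
Since β = 1 ≤ 1 and α > 1, the Beta density is monotone increasing on [0,1]; the mode is at 1.
Mean = 6/(6+1) = 0.857.
The posterior is left-skewed, so the mode exceeds the mean.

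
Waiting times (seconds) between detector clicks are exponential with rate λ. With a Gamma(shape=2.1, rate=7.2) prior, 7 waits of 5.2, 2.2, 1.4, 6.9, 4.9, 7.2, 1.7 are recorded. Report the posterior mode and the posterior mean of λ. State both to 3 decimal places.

MAP = 0.221, posterior mean = 0.248

Σ times = 29.5. Posterior: Gamma(shape = 2.1+7 = 9.1, rate = 7.2+29.5 = 36.7).
Mode = (α−1)/β = 8.1/36.7 = 0.221.
Mean = α/β = 9.1/36.7 = 0.248.
Mean > mode: the posterior has a right tail.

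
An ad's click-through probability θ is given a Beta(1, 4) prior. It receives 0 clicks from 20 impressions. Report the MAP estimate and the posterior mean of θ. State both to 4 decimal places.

Posterior: Beta(1+0, 4+20) = Beta(1, 24).
Since α = 1 ≤ 1 and β > 1, the Beta density is monotone decreasing on [0,1]; the mode is at 0.
Mean = 1/(1+24) = 0.0400.
The posterior is right-skewed, so the mean exceeds the mode.

θ_MAP = 0.0000, E[θ|data] = 0.0400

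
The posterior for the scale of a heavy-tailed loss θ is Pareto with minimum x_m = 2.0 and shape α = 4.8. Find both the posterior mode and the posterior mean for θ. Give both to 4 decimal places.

The Pareto density is strictly decreasing on [x_m, ∞), so the mode is x_m = 2.0000.
Mean = α·x_m/(α−1) = 4.8·2.0/3.8 = 2.5263.

MAP: 2.0000. Posterior mean: 2.5263.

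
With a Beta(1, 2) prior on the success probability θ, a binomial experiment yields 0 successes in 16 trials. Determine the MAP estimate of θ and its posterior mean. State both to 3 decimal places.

MAP = 0.000, posterior mean = 0.053

Posterior: Beta(1+0, 2+16) = Beta(1, 18).
Since α = 1 ≤ 1 and β > 1, the Beta density is monotone decreasing on [0,1]; the mode is at 0.
Mean = 1/(1+18) = 0.053.
The posterior is right-skewed, so the mean exceeds the mode.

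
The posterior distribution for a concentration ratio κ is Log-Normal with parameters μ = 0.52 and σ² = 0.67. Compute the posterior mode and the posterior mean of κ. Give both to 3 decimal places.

posterior mode = 0.861, posterior mean = 2.351

Mode = exp(μ − σ²) = exp(-0.15) = 0.861.
Mean = exp(μ + σ²/2) = exp(0.855) = 2.351.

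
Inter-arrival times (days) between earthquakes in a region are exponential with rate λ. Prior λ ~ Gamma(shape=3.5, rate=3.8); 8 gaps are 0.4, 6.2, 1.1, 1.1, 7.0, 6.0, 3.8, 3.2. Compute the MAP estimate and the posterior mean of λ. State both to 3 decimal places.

Σ times = 28.8. Posterior: Gamma(shape = 3.5+8 = 11.5, rate = 3.8+28.8 = 32.6).
Mode = (α−1)/β = 10.5/32.6 = 0.322.
Mean = α/β = 11.5/32.6 = 0.353.

λ_MAP = 0.322, E[λ|data] = 0.353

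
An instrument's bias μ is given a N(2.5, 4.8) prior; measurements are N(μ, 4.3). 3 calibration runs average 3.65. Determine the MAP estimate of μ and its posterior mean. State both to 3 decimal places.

Posterior for μ is Normal. Precision-weighted mean: (1/4.8·2.5 + 3/4.3·3.65) / (1/4.8 + 3/4.3) = 3.386.
A Normal posterior is symmetric, so mode = mean.

μ_MAP = 3.386, E[μ|data] = 3.386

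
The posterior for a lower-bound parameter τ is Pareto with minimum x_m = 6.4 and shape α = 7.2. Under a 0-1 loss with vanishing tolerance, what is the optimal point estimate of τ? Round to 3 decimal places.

6.400

The Pareto density is strictly decreasing on [x_m, ∞), so the mode is x_m = 6.400.
Mean = α·x_m/(α−1) = 7.2·6.4/6.2 = 7.432.
This is the posterior mode — the MAP estimate.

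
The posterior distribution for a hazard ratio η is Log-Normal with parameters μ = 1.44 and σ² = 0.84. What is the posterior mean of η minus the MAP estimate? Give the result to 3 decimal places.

4.602

Mode = exp(μ − σ²) = exp(0.60) = 1.822.
Mean = exp(μ + σ²/2) = exp(1.860) = 6.424.
Difference = 6.424 − 1.822 = 4.602.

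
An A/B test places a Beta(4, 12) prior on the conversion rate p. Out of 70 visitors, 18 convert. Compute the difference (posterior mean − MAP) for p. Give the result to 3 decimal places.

0.006

Posterior: Beta(4+18, 12+52) = Beta(22, 64).
Mode = (22−1)/(22+64−2) = 21/84 = 0.250.
Mean = 22/(22+64) = 22/86 = 0.256.
Difference = 0.256 − 0.250 = 0.006.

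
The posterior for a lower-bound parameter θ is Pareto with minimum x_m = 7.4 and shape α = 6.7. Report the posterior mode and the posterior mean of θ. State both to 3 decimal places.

MAP = 7.400, posterior mean = 8.698

The Pareto density is strictly decreasing on [x_m, ∞), so the mode is x_m = 7.400.
Mean = α·x_m/(α−1) = 6.7·7.4/5.7 = 8.698.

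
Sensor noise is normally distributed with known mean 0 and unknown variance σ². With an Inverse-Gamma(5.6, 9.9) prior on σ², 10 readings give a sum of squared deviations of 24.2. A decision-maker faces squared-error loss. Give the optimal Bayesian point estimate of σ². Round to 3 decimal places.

2.292

Posterior: Inverse-Gamma(shape = 5.6+10/2 = 10.6, scale = 9.9+24.2/2 = 22.0).
Mode = β/(α+1) = 22.0/11.6 = 1.897.
Mean = β/(α−1) = 22.0/9.6 = 2.292.
Squared-error loss ⇒ the optimal estimator is the posterior mean.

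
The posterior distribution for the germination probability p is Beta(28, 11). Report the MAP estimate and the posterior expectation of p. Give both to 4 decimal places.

MAP estimate = 0.7297, posterior expectation = 0.7179

Mode = (28−1)/(28+11−2) = 27/37 = 0.7297.
Mean = 28/(28+11) = 28/39 = 0.7179.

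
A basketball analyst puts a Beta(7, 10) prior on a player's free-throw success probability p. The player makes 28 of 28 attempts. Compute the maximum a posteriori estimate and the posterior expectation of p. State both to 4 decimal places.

Posterior: Beta(7+28, 10+0) = Beta(35, 10).
Mode = (35−1)/(35+10−2) = 34/43 = 0.7907.
Mean = 35/(35+10) = 35/45 = 0.7778.

MAP: 0.7907. Posterior mean: 0.7778.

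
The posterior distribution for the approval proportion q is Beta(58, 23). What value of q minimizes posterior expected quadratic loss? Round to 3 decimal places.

Mode = (58−1)/(58+23−2) = 57/79 = 0.722.
Mean = 58/(58+23) = 58/81 = 0.716.
Quadratic loss ⇒ the optimal estimator is the posterior mean.

0.716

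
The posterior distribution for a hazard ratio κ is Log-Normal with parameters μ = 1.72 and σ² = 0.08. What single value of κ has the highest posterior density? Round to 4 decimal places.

5.1552

Mode = exp(μ − σ²) = exp(1.64) = 5.1552.
Mean = exp(μ + σ²/2) = exp(1.760) = 5.8124.
This is the posterior mode — the MAP estimate.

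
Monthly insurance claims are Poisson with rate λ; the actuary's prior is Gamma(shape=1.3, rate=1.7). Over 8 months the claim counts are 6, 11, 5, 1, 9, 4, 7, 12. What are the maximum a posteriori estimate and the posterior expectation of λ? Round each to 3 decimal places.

MAP = 5.701; posterior mean = 5.804

Σ counts = 55. Posterior: Gamma(shape = 1.3+55 = 56.3, rate = 1.7+8 = 9.7).
Mode = (α−1)/β = 55.3/9.7 = 5.701.
Mean = α/β = 56.3/9.7 = 5.804.
Mean > mode: the posterior has a right tail.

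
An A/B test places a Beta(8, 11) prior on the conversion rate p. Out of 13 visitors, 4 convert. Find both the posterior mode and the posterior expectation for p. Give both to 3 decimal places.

p_MAP = 0.367, E[p|data] = 0.375

Posterior: Beta(8+4, 11+9) = Beta(12, 20).
Mode = (12−1)/(12+20−2) = 11/30 = 0.367.
Mean = 12/(12+20) = 12/32 = 0.375.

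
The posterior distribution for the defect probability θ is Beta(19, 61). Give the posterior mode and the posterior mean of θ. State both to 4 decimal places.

Mode = (19−1)/(19+61−2) = 18/78 = 0.2308.
Mean = 19/(19+61) = 19/80 = 0.2375.

posterior mode = 0.2308, posterior mean = 0.2375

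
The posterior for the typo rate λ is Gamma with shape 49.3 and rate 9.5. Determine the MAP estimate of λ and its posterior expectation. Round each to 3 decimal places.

MAP = 5.084, posterior mean = 5.189

Mode = (α−1)/β = 48.3/9.5 = 5.084.
Mean = α/β = 49.3/9.5 = 5.189.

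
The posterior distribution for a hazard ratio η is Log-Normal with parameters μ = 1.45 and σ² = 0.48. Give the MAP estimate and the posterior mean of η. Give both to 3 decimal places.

MAP = 2.638, posterior mean = 5.419

Mode = exp(μ − σ²) = exp(0.97) = 2.638.
Mean = exp(μ + σ²/2) = exp(1.690) = 5.419.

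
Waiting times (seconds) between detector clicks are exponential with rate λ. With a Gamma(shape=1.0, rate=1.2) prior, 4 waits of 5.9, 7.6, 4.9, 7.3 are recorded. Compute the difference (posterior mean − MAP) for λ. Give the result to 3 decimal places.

Σ times = 25.7. Posterior: Gamma(shape = 1.0+4 = 5.0, rate = 1.2+25.7 = 26.9).
Mode = (α−1)/β = 4.0/26.9 = 0.149.
Mean = α/β = 5.0/26.9 = 0.186.
Difference = 0.186 − 0.149 = 0.037.

0.037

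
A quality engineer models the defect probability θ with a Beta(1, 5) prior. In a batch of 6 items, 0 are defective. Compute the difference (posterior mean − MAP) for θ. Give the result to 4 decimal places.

Posterior: Beta(1+0, 5+6) = Beta(1, 11).
Since α = 1 ≤ 1 and β > 1, the Beta density is monotone decreasing on [0,1]; the mode is at 0.
Mean = 1/(1+11) = 0.0833.
Difference = 0.0833 − 0.0000 = 0.0833.
Mean > mode: the posterior has a right tail.

0.0833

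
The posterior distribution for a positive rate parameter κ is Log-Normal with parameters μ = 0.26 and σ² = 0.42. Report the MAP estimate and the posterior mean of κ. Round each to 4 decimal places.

Mode = exp(μ − σ²) = exp(-0.16) = 0.8521.
Mean = exp(μ + σ²/2) = exp(0.470) = 1.6000.

MAP = 0.8521; posterior mean = 1.6000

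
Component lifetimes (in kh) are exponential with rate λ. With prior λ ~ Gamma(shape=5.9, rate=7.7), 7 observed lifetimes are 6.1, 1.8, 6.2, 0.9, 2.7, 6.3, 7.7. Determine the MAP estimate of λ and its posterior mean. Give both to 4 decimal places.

MAP = 0.3020, posterior mean = 0.3274

Σ times = 31.7. Posterior: Gamma(shape = 5.9+7 = 12.9, rate = 7.7+31.7 = 39.4).
Mode = (α−1)/β = 11.9/39.4 = 0.3020.
Mean = α/β = 12.9/39.4 = 0.3274.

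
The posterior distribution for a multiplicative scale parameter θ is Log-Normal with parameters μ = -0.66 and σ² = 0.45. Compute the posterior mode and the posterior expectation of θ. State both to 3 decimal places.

Mode = exp(μ − σ²) = exp(-1.11) = 0.330.
Mean = exp(μ + σ²/2) = exp(-0.435) = 0.647.

MAP = 0.330, posterior mean = 0.647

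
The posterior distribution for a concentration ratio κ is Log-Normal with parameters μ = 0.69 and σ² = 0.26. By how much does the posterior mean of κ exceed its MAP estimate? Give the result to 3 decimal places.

Mode = exp(μ − σ²) = exp(0.43) = 1.537.
Mean = exp(μ + σ²/2) = exp(0.820) = 2.270.
Difference = 2.270 − 1.537 = 0.733.

0.733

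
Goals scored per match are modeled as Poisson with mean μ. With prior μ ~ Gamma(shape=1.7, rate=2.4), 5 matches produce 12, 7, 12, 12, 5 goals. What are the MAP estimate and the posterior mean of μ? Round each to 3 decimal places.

MAP = 6.581, posterior mean = 6.716

Σ counts = 48. Posterior: Gamma(shape = 1.7+48 = 49.7, rate = 2.4+5 = 7.4).
Mode = (α−1)/β = 48.7/7.4 = 6.581.
Mean = α/β = 49.7/7.4 = 6.716.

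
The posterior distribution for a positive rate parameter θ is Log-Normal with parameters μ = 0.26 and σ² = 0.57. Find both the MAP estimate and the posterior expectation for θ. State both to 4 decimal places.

Mode = exp(μ − σ²) = exp(-0.31) = 0.7334.
Mean = exp(μ + σ²/2) = exp(0.545) = 1.7246.
Right-skewed posterior ⇒ mode < mean.

MAP = 0.7334, posterior mean = 1.7246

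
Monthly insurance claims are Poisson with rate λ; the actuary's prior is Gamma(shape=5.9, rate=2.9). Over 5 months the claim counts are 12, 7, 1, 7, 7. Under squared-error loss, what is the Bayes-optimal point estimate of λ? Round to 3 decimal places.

5.051

Σ counts = 34. Posterior: Gamma(shape = 5.9+34 = 39.9, rate = 2.9+5 = 7.9).
Mode = (α−1)/β = 38.9/7.9 = 4.924.
Mean = α/β = 39.9/7.9 = 5.051.
Squared-error loss ⇒ the optimal estimator is the posterior mean.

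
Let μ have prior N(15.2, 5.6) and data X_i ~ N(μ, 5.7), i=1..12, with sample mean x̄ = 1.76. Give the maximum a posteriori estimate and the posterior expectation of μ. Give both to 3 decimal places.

Posterior for μ is Normal. Precision-weighted mean: (1/5.6·15.2 + 12/5.7·1.76) / (1/5.6 + 12/5.7) = 2.811.
A Normal posterior is symmetric, so mode = mean.

μ_MAP = 2.811, E[μ|data] = 2.811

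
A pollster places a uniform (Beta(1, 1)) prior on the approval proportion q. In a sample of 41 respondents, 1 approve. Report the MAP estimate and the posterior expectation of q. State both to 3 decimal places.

MAP = 0.024, posterior mean = 0.047

Posterior: Beta(1+1, 1+40) = Beta(2, 41).
Mode = (2−1)/(2+41−2) = 1/41 = 0.024.
With a flat prior the MAP equals the MLE, 1/41.
Mean = 2/(2+41) = 2/43 = 0.047.
Mean > mode: the posterior has a right tail.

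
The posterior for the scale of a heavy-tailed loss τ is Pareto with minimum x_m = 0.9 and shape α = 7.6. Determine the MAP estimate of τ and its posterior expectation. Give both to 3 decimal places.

τ_MAP = 0.900, E[τ|data] = 1.036

The Pareto density is strictly decreasing on [x_m, ∞), so the mode is x_m = 0.900.
Mean = α·x_m/(α−1) = 7.6·0.9/6.6 = 1.036.
Right-skewed posterior ⇒ mode < mean.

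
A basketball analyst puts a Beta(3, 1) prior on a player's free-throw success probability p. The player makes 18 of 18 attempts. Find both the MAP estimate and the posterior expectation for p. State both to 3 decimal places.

Posterior: Beta(3+18, 1+0) = Beta(21, 1).
Since β = 1 ≤ 1 and α > 1, the Beta density is monotone increasing on [0,1]; the mode is at 1.
Mean = 21/(21+1) = 0.955.

MAP: 1.000. Posterior mean: 0.955.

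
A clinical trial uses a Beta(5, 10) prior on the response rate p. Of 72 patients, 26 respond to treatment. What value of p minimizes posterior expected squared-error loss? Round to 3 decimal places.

0.356

Posterior: Beta(5+26, 10+46) = Beta(31, 56).
Mode = (31−1)/(31+56−2) = 30/85 = 0.353.
Mean = 31/(31+56) = 31/87 = 0.356.
Squared-error loss ⇒ the optimal estimator is the posterior mean.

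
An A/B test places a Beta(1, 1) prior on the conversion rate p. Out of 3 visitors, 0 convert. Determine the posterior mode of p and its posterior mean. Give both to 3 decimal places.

posterior mode = 0.000, posterior mean = 0.200

Posterior: Beta(1+0, 1+3) = Beta(1, 4).
Since α = 1 ≤ 1 and β > 1, the Beta density is monotone decreasing on [0,1]; the mode is at 0.
Mean = 1/(1+4) = 0.200.
Mean > mode: the posterior has a right tail.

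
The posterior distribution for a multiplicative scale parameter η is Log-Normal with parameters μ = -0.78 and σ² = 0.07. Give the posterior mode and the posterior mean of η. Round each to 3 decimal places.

Mode = exp(μ − σ²) = exp(-0.85) = 0.427.
Mean = exp(μ + σ²/2) = exp(-0.745) = 0.475.
The mean is pulled above the mode by the posterior's right skew.

η_MAP = 0.427, E[η|data] = 0.475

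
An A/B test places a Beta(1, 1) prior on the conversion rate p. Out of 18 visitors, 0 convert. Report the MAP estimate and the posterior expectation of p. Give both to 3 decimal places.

Posterior: Beta(1+0, 1+18) = Beta(1, 19).
Since α = 1 ≤ 1 and β > 1, the Beta density is monotone decreasing on [0,1]; the mode is at 0.
Mean = 1/(1+19) = 0.050.
Right-skewed posterior ⇒ mode < mean.

p_MAP = 0.000, E[p|data] = 0.050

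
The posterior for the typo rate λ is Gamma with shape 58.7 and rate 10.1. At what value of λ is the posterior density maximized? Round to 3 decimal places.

5.713

Mode = (α−1)/β = 57.7/10.1 = 5.713.
Mean = α/β = 58.7/10.1 = 5.812.
This is the posterior mode — the MAP estimate.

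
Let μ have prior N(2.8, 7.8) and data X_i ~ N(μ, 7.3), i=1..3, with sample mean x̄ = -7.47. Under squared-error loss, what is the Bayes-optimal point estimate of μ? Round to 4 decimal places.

-5.0279

Posterior for μ is Normal. Precision-weighted mean: (1/7.8·2.8 + 3/7.3·-7.47) / (1/7.8 + 3/7.3) = -5.0279.
A Normal posterior is symmetric, so mode = mean.
Squared-error loss ⇒ the optimal estimator is the posterior mean.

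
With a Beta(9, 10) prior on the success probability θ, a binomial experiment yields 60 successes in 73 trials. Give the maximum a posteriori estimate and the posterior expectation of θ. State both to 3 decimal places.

MAP = 0.756; posterior mean = 0.750

Posterior: Beta(9+60, 10+13) = Beta(69, 23).
Mode = (69−1)/(69+23−2) = 68/90 = 0.756.
Mean = 69/(69+23) = 69/92 = 0.750.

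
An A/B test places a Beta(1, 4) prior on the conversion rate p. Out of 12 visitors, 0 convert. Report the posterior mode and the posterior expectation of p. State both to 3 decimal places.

Posterior: Beta(1+0, 4+12) = Beta(1, 16).
Since α = 1 ≤ 1 and β > 1, the Beta density is monotone decreasing on [0,1]; the mode is at 0.
Mean = 1/(1+16) = 0.059.

MAP = 0.000, posterior mean = 0.059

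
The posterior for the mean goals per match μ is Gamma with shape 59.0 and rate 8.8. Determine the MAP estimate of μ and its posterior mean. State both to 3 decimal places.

Mode = (α−1)/β = 58.0/8.8 = 6.591.
Mean = α/β = 59.0/8.8 = 6.705.

MAP = 6.591, posterior mean = 6.705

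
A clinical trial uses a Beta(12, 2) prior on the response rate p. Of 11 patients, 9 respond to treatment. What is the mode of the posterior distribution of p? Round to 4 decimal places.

Posterior: Beta(12+9, 2+2) = Beta(21, 4).
Mode = (21−1)/(21+4−2) = 20/23 = 0.8696.
Mean = 21/(21+4) = 21/25 = 0.8400.
This is the posterior mode — the MAP estimate.

0.8696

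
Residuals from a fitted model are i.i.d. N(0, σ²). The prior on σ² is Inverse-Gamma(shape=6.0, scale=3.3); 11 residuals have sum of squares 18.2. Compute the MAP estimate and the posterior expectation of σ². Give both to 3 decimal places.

MAP = 0.992, posterior mean = 1.181

Posterior: Inverse-Gamma(shape = 6.0+11/2 = 11.5, scale = 3.3+18.2/2 = 12.4).
Mode = β/(α+1) = 12.4/12.5 = 0.992.
Mean = β/(α−1) = 12.4/10.5 = 1.181.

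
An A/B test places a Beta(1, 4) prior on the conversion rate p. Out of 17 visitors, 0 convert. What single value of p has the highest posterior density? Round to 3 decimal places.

0.000

Posterior: Beta(1+0, 4+17) = Beta(1, 21).
Since α = 1 ≤ 1 and β > 1, the Beta density is monotone decreasing on [0,1]; the mode is at 0.
Mean = 1/(1+21) = 0.045.
This is the posterior mode — the MAP estimate.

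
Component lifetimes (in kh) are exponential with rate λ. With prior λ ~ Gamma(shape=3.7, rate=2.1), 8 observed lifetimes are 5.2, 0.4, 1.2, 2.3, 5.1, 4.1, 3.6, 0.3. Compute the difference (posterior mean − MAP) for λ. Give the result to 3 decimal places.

0.041

Σ times = 22.2. Posterior: Gamma(shape = 3.7+8 = 11.7, rate = 2.1+22.2 = 24.3).
Mode = (α−1)/β = 10.7/24.3 = 0.440.
Mean = α/β = 11.7/24.3 = 0.481.
Difference = 0.481 − 0.440 = 0.041.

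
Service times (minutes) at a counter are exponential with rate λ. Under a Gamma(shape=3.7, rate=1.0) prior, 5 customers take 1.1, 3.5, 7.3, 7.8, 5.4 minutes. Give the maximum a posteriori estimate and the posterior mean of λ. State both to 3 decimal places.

MAP = 0.295, posterior mean = 0.333

Σ times = 25.1. Posterior: Gamma(shape = 3.7+5 = 8.7, rate = 1.0+25.1 = 26.1).
Mode = (α−1)/β = 7.7/26.1 = 0.295.
Mean = α/β = 8.7/26.1 = 0.333.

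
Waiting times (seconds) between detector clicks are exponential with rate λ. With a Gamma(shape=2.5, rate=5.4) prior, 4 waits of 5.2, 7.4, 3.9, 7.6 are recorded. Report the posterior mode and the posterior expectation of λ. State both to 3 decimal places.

MAP: 0.186. Posterior mean: 0.220.

Σ times = 24.1. Posterior: Gamma(shape = 2.5+4 = 6.5, rate = 5.4+24.1 = 29.5).
Mode = (α−1)/β = 5.5/29.5 = 0.186.
Mean = α/β = 6.5/29.5 = 0.220.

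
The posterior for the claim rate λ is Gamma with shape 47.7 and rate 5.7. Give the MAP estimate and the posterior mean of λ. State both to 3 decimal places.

Mode = (α−1)/β = 46.7/5.7 = 8.193.
Mean = α/β = 47.7/5.7 = 8.368.
Mean > mode: the posterior has a right tail.

MAP = 8.193; posterior mean = 8.368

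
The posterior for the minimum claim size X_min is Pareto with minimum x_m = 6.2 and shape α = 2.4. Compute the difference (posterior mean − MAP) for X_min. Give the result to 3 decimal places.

The Pareto density is strictly decreasing on [x_m, ∞), so the mode is x_m = 6.200.
Mean = α·x_m/(α−1) = 2.4·6.2/1.4 = 10.629.
Difference = 10.629 − 6.200 = 4.429.

4.429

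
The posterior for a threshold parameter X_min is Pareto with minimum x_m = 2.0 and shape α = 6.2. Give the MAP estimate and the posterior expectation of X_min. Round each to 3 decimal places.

MAP estimate = 2.000, posterior expectation = 2.385

The Pareto density is strictly decreasing on [x_m, ∞), so the mode is x_m = 2.000.
Mean = α·x_m/(α−1) = 6.2·2.0/5.2 = 2.385.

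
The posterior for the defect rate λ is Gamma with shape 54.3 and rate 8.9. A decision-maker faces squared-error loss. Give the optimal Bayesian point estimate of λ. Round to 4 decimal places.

Mode = (α−1)/β = 53.3/8.9 = 5.9888.
Mean = α/β = 54.3/8.9 = 6.1011.
Squared-error loss ⇒ the optimal estimator is the posterior mean.

6.1011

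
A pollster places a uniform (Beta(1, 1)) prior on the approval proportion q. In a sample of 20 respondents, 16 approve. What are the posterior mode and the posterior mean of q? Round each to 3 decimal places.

Posterior: Beta(1+16, 1+4) = Beta(17, 5).
Mode = (17−1)/(17+5−2) = 16/20 = 0.800.
With a flat prior the MAP equals the MLE, 16/20.
Mean = 17/(17+5) = 17/22 = 0.773.
Left-skewed posterior ⇒ mean < mode.

MAP: 0.800. Posterior mean: 0.773.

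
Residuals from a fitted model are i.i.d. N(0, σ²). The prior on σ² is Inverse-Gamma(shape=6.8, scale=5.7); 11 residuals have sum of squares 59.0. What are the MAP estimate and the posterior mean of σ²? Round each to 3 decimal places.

Posterior: Inverse-Gamma(shape = 6.8+11/2 = 12.3, scale = 5.7+59.0/2 = 35.2).
Mode = β/(α+1) = 35.2/13.3 = 2.647.
Mean = β/(α−1) = 35.2/11.3 = 3.115.
Right-skewed posterior ⇒ mode < mean.

MAP = 2.647, posterior mean = 3.115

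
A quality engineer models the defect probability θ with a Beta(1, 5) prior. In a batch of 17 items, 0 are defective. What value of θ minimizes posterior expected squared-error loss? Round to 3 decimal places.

Posterior: Beta(1+0, 5+17) = Beta(1, 22).
Since α = 1 ≤ 1 and β > 1, the Beta density is monotone decreasing on [0,1]; the mode is at 0.
Mean = 1/(1+22) = 0.043.
Squared-error loss ⇒ the optimal estimator is the posterior mean.

0.043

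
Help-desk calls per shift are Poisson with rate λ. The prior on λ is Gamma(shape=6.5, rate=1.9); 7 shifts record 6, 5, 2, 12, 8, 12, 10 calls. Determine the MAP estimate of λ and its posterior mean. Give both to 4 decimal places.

λ_MAP = 6.7978, E[λ|data] = 6.9101

Σ counts = 55. Posterior: Gamma(shape = 6.5+55 = 61.5, rate = 1.9+7 = 8.9).
Mode = (α−1)/β = 60.5/8.9 = 6.7978.
Mean = α/β = 61.5/8.9 = 6.9101.
The mean is pulled above the mode by the posterior's right skew.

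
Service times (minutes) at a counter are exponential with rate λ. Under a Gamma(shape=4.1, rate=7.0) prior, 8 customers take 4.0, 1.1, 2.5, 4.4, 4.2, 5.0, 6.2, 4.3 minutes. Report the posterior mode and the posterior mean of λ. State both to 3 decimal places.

MAP: 0.287. Posterior mean: 0.313.

Σ times = 31.7. Posterior: Gamma(shape = 4.1+8 = 12.1, rate = 7.0+31.7 = 38.7).
Mode = (α−1)/β = 11.1/38.7 = 0.287.
Mean = α/β = 12.1/38.7 = 0.313.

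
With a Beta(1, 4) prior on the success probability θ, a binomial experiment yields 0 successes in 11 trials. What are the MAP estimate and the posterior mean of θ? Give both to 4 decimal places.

MAP = 0.0000, posterior mean = 0.0625

Posterior: Beta(1+0, 4+11) = Beta(1, 15).
Since α = 1 ≤ 1 and β > 1, the Beta density is monotone decreasing on [0,1]; the mode is at 0.
Mean = 1/(1+15) = 0.0625.
Mean > mode: the posterior has a right tail.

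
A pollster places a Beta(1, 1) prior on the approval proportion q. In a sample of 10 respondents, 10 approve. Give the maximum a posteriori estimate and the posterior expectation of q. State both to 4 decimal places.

MAP = 1.0000, posterior mean = 0.9167

Posterior: Beta(1+10, 1+0) = Beta(11, 1).
Since β = 1 ≤ 1 and α > 1, the Beta density is monotone increasing on [0,1]; the mode is at 1.
Mean = 11/(11+1) = 0.9167.
Mode > mean: the posterior has a left tail.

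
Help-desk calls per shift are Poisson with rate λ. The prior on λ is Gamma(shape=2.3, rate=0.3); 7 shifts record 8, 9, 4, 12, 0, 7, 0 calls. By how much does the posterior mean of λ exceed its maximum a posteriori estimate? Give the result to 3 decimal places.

Σ counts = 40. Posterior: Gamma(shape = 2.3+40 = 42.3, rate = 0.3+7 = 7.3).
Mode = (α−1)/β = 41.3/7.3 = 5.658.
Mean = α/β = 42.3/7.3 = 5.795.
Difference = 5.795 − 5.658 = 0.137.

0.137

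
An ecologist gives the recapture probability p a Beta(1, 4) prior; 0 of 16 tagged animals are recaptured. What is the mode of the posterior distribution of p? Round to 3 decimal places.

0.000

Posterior: Beta(1+0, 4+16) = Beta(1, 20).
Since α = 1 ≤ 1 and β > 1, the Beta density is monotone decreasing on [0,1]; the mode is at 0.
Mean = 1/(1+20) = 0.048.
This is the posterior mode — the MAP estimate.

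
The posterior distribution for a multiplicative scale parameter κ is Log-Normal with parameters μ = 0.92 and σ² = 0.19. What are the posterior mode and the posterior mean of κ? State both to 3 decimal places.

posterior mode = 2.075, posterior mean = 2.759

Mode = exp(μ − σ²) = exp(0.73) = 2.075.
Mean = exp(μ + σ²/2) = exp(1.015) = 2.759.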